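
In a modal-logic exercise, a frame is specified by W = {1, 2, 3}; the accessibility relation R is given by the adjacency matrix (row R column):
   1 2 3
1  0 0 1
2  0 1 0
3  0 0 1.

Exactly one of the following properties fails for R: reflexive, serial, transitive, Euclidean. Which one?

reflexive

Reflexive: no — 1 is not related to itself.
Serial: yes — every world has a successor (e.g. 1 R 3).
Transitive: yes — every two-step R-path is closed by a direct edge.
Euclidean: yes — any two successors of a common world are R-related.
Only reflexive fails.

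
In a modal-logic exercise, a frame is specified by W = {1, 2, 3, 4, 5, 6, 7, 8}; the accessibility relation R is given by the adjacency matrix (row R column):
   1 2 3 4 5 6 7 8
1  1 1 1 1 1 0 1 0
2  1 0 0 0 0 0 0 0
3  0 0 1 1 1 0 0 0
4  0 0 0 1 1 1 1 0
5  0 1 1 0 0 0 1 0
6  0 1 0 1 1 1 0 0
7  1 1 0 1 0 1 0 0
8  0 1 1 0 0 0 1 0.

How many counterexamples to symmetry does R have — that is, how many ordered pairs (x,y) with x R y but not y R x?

Enumerating: (1,3), (1,4), (1,5), (3,4), (4,5), (5,2), (5,7), (6,2), (6,5), (7,2), (7,6), (8,2), (8,3), (8,7).

14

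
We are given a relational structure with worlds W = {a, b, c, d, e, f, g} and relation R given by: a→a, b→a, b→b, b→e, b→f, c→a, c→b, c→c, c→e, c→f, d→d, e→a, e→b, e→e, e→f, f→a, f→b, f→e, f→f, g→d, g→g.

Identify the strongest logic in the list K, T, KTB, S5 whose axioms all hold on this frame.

T

Reflexive (axiom T): yes — every world is R-related to itself.
Symmetric (axiom B): no — b R a but not a R b.
Euclidean (axiom 5): no — b R a and b R e, but not a R e.
So F validates K, T; KTB would additionally require R to be symmetric. The strongest is T.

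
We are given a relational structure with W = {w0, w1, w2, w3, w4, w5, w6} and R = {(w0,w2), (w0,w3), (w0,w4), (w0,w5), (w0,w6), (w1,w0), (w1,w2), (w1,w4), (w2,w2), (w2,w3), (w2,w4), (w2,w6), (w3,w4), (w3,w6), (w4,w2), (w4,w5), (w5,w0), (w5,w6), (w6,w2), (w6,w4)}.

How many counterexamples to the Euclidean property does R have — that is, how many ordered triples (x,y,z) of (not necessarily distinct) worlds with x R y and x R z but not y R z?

35

Enumerating: (w0,w2,w5), (w0,w3,w2), (w0,w3,w3), (w0,w3,w5), (w0,w4,w3), (w0,w4,w4), (w0,w4,w6), (w0,w5,w2), (w0,w5,w3), (w0,w5,w4), (w0,w5,w5), (w0,w6,w3), … and 23 more.
Total: 35.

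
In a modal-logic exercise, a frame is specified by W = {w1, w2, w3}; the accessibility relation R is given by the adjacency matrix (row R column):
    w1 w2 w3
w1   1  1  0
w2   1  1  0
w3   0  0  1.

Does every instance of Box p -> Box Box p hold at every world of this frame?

By correspondence theory, 4 is valid on a frame iff R is transitive.
Transitive: yes — every two-step R-path is closed by a direct edge.

Yes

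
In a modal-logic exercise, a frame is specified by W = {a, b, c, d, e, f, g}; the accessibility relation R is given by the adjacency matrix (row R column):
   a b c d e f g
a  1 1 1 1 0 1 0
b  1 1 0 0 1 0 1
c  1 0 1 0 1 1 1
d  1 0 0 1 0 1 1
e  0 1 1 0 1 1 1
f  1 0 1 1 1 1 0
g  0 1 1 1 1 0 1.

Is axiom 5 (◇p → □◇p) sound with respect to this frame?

Axiom 5 corresponds to the accessibility relation being Euclidean.
Euclidean: no — a R b and a R c, but not b R c.

No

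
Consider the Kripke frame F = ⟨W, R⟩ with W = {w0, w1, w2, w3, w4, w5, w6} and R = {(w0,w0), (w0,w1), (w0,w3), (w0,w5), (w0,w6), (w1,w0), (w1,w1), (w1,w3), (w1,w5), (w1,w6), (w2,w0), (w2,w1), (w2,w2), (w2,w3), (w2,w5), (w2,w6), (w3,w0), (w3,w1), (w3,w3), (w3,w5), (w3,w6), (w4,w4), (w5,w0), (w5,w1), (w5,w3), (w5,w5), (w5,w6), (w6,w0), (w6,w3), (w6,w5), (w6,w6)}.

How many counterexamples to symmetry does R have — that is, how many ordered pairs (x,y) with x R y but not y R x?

Enumerating: (w1,w6), (w2,w0), (w2,w1), (w2,w3), (w2,w5), (w2,w6).

6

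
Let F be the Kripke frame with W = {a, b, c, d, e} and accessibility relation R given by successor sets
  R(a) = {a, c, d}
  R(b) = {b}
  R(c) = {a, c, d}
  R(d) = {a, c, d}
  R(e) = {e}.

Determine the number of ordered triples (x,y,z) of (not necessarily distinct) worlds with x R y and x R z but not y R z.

R is Euclidean; there are no such tuples.

0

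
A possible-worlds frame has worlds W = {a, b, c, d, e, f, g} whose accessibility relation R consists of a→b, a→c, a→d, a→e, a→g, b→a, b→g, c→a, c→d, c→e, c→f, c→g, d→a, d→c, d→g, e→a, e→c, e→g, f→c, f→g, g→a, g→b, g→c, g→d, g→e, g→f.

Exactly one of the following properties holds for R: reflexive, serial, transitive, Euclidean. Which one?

serial

Reflexive: no — a is not related to itself.
Serial: yes — every world has a successor (e.g. a R b).
Transitive: no — a R c and c R f, but not a R f.
Euclidean: no — a R b and a R c, but not b R c.
Only serial holds.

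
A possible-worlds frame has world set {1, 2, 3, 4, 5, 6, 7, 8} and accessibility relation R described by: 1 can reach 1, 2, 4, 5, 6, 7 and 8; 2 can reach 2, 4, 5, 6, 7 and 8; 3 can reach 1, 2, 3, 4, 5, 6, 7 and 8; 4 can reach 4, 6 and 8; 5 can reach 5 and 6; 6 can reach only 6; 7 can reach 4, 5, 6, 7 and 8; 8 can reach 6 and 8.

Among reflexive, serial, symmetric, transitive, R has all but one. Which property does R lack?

Reflexive: yes — every world is R-related to itself.
Serial: yes — every world has a successor (e.g. 1 R 1).
Symmetric: no — 1 R 2 but not 2 R 1.
Transitive: yes — every two-step R-path is closed by a direct edge.
Only symmetric fails.

symmetric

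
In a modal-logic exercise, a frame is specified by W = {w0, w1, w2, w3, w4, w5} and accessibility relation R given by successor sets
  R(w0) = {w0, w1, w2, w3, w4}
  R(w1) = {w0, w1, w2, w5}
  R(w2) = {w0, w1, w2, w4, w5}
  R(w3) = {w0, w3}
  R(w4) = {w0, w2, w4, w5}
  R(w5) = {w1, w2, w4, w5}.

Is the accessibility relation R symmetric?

Symmetric: yes — every pair in R has its reverse in R.

Yes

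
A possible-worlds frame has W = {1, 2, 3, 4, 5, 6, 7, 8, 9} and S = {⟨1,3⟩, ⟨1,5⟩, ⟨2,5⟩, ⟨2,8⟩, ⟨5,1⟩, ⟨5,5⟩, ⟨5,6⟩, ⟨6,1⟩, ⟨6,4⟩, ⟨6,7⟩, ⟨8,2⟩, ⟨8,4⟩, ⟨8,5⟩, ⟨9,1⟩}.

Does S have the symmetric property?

Symmetric: no — 1 S 3 but not 3 S 1.

No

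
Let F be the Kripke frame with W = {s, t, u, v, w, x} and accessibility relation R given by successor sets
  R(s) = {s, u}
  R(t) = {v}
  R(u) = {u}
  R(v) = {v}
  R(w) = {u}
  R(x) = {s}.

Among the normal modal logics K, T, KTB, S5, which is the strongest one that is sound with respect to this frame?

Reflexive (axiom T): no — t is not related to itself.
Symmetric (axiom B): no — s R u but not u R s.
Euclidean (axiom 5): no — s R u and s R s, but not u R s.
So F validates K; T would additionally require R to be reflexive. The strongest is K.

K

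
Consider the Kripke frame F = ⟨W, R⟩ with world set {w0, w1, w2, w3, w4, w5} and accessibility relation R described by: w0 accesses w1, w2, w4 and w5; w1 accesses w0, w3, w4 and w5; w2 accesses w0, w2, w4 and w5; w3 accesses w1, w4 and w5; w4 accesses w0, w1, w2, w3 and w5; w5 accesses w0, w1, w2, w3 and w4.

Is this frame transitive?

No

Transitive: no — w0 R w1 and w1 R w3, but not w0 R w3.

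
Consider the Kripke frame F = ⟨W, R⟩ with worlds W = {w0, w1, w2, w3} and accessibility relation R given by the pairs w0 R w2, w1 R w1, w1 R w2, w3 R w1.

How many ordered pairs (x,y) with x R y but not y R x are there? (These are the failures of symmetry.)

3

Enumerating: (w0,w2), (w1,w2), (w3,w1).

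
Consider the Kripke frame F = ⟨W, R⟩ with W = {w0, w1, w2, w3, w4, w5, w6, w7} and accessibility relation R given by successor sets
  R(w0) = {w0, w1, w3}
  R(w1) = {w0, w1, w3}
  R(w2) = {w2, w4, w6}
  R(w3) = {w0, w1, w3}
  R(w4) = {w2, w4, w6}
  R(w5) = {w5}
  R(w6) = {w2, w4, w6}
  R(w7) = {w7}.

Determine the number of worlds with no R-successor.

R is serial; there are no such worlds.

0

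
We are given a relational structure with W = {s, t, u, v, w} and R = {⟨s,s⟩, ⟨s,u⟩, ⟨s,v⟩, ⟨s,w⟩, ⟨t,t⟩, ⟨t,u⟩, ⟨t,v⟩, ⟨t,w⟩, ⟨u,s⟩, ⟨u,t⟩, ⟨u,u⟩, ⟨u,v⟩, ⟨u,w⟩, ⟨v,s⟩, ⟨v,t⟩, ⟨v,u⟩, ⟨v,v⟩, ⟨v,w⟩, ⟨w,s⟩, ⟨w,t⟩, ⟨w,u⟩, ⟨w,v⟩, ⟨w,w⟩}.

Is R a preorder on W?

No

Reflexive: yes — every world is R-related to itself.
Transitive: no — s R u and u R t, but not s R t.
So R is not a preorder.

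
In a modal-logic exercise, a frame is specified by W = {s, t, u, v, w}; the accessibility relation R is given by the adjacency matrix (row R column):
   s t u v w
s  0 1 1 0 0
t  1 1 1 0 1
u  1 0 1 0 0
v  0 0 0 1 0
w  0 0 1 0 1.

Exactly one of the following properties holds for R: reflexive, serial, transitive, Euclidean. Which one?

Reflexive: no — s is not related to itself.
Serial: yes — every world has a successor (e.g. s R t).
Transitive: no — s R t and t R w, but not s R w.
Euclidean: no — s R u and s R t, but not u R t.
Only serial holds.

serial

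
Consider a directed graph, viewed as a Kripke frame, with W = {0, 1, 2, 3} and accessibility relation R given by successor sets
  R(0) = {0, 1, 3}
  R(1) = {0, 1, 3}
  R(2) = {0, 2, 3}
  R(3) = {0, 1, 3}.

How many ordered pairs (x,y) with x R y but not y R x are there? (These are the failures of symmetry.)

2

Enumerating: (2,0), (2,3).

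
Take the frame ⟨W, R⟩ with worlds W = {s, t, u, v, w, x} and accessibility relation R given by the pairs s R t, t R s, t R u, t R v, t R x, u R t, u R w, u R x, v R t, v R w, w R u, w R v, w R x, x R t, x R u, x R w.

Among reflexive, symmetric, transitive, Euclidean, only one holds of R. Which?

symmetric

Reflexive: no — s is not related to itself.
Symmetric: yes — every pair in R has its reverse in R.
Transitive: no — s R t and t R u, but not s R u.
Euclidean: no — t R s and t R u, but not s R u.
Only symmetric holds.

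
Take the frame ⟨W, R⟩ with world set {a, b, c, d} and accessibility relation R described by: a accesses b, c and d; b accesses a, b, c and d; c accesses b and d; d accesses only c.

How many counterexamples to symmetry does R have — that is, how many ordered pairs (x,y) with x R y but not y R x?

3

Enumerating: (a,c), (a,d), (b,d).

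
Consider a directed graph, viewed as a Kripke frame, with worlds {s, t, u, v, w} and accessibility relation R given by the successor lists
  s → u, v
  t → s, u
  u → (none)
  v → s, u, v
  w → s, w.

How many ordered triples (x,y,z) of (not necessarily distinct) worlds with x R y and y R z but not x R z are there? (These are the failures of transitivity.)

4

Enumerating: (s,v,s), (t,s,v), (w,s,u), (w,s,v).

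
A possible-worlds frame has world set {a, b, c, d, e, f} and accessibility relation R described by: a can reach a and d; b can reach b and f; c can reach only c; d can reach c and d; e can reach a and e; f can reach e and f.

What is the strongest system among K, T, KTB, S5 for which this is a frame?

T

Reflexive (axiom T): yes — every world is R-related to itself.
Symmetric (axiom B): no — a R d but not d R a.
Euclidean (axiom 5): no — a R d and a R a, but not d R a.
So F validates K, T; KTB would additionally require R to be symmetric. The strongest is T.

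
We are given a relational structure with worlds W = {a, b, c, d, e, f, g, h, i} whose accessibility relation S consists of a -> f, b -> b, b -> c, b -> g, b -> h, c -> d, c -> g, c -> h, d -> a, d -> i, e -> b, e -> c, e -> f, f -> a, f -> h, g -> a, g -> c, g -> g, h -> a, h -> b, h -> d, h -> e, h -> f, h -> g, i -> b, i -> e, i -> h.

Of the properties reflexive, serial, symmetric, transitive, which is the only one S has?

serial

Reflexive: no — a is not related to itself.
Serial: yes — every world has a successor (e.g. a S f).
Symmetric: no — b S c but not c S b.
Transitive: no — a S f and f S h, but not a S h.
Only serial holds.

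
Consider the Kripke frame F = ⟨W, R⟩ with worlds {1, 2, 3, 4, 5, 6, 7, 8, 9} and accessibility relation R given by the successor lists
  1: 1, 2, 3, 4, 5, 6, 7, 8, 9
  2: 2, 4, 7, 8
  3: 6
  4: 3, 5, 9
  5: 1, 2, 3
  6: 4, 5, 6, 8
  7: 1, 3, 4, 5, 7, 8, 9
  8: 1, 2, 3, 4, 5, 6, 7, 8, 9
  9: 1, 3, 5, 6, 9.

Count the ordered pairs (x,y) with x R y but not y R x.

Enumerating: (1,2), (1,3), (1,4), (1,6), (2,4), (2,7), (3,6), (4,3), (4,5), (4,9), (5,2), (5,3), … and 13 more.
Total: 25.

25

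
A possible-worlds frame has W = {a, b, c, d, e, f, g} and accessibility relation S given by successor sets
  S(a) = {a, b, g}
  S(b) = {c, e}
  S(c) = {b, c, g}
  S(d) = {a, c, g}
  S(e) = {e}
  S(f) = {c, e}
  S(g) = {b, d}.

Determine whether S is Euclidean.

No

Euclidean: no — a S b and a S g, but not b S g.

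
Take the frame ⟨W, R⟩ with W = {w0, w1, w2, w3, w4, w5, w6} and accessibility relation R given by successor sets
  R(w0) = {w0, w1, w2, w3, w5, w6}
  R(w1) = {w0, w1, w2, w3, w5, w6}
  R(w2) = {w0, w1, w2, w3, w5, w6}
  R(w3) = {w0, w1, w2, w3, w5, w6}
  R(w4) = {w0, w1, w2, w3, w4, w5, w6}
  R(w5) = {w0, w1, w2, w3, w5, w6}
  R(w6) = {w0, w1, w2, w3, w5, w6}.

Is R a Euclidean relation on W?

No

Euclidean: no — w4 R w0 and w4 R w4, but not w0 R w4.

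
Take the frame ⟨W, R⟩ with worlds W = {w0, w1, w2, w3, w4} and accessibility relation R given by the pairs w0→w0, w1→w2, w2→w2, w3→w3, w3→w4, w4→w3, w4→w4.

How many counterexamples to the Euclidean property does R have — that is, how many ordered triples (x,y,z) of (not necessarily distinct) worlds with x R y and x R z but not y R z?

R is Euclidean; there are no such tuples.

0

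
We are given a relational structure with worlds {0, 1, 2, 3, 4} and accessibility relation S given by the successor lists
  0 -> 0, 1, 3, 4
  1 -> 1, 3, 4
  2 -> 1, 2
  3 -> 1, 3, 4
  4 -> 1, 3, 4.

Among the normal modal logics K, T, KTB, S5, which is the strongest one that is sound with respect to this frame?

Reflexive (axiom T): yes — every world is S-related to itself.
Symmetric (axiom B): no — 0 S 1 but not 1 S 0.
Euclidean (axiom 5): no — 0 S 1 and 0 S 0, but not 1 S 0.
So F validates K, T; KTB would additionally require S to be symmetric. The strongest is T.

T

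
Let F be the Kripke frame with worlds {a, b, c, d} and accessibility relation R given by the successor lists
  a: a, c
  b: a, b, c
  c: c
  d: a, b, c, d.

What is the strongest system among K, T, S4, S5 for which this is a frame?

Reflexive (axiom T): yes — every world is R-related to itself.
Transitive (axiom 4): yes — every two-step R-path is closed by a direct edge.
Euclidean (axiom 5): no — b R c and b R a, but not c R a.
So F validates K, T, S4; S5 would additionally require R to be Euclidean. The strongest is S4.

S4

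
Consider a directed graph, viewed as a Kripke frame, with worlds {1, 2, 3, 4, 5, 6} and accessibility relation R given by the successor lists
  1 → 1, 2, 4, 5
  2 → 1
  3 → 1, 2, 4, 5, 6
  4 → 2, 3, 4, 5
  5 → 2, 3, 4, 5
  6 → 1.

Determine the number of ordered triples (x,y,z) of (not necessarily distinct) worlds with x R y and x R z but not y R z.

Enumerating: (1,2,2), (1,2,4), (1,2,5), (1,4,1), (1,5,1), (3,1,6), (3,2,2), (3,2,4), (3,2,5), (3,2,6), (3,4,1), (3,4,6), … and 16 more.
Total: 28.

28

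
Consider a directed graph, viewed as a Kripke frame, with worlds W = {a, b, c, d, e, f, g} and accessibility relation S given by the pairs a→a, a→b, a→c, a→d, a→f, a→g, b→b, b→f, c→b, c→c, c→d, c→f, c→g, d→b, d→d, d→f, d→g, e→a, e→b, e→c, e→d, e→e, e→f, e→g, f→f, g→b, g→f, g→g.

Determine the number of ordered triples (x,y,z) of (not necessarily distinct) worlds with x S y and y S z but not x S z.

0

S is transitive; there are no such tuples.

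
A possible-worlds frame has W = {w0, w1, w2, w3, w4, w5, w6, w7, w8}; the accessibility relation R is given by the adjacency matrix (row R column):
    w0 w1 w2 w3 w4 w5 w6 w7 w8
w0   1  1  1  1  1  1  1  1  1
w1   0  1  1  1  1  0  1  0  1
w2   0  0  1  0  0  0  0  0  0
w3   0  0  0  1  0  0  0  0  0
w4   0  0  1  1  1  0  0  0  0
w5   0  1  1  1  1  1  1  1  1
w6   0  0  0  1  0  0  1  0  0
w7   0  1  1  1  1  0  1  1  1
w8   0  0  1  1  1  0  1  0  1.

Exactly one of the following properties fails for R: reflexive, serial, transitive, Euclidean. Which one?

Reflexive: yes — every world is R-related to itself.
Serial: yes — every world has a successor (e.g. w0 R w0).
Transitive: yes — every two-step R-path is closed by a direct edge.
Euclidean: no — w0 R w1 and w0 R w5, but not w1 R w5.
Only Euclidean fails.

Euclidean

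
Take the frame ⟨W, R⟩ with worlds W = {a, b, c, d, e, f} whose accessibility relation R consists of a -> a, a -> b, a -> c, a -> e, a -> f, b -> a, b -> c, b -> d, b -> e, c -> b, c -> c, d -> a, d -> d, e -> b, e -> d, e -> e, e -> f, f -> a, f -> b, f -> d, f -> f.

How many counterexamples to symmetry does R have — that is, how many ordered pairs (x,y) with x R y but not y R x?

Enumerating: (a,c), (a,e), (b,d), (d,a), (e,d), (e,f), (f,b), (f,d).

8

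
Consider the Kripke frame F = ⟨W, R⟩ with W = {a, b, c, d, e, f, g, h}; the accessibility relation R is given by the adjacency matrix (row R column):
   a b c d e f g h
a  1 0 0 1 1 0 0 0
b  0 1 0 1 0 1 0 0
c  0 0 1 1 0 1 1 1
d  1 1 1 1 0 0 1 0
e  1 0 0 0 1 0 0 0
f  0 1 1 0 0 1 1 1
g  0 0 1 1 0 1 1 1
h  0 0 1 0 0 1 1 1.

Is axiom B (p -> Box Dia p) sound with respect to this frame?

Yes

Axiom B corresponds to the accessibility relation being symmetric.
Symmetric: yes — every pair in R has its reverse in R.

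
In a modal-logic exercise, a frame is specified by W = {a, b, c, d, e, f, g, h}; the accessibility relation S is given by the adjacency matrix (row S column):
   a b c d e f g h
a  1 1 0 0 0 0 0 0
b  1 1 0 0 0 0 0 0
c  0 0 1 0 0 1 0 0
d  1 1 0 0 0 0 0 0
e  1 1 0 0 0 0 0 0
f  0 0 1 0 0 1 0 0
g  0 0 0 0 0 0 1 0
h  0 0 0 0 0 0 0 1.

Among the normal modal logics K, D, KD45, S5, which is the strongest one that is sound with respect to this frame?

KD45

Serial (axiom D): yes — every world has a successor (e.g. a S a).
Euclidean (axiom 5): yes — any two successors of a common world are S-related.
Transitive (axiom 4): yes — every two-step S-path is closed by a direct edge.
Reflexive (axiom T): no — d is not related to itself.
So F validates K, D, KD45; S5 would additionally require S to be reflexive. The strongest is KD45.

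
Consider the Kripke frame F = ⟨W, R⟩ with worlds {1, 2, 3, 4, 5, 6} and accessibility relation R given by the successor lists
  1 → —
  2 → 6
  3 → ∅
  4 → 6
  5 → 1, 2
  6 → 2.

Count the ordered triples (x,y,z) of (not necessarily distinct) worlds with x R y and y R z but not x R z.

4

Enumerating: (2,6,2), (4,6,2), (5,2,6), (6,2,6).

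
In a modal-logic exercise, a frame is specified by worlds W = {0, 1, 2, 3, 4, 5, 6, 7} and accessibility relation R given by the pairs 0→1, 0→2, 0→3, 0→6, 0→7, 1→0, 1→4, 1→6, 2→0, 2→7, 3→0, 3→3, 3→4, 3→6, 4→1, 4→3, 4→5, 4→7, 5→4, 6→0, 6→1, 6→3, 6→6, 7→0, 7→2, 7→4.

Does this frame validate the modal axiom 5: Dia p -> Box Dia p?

Axiom 5 corresponds to the accessibility relation being Euclidean.
Euclidean: no — 0 R 1 and 0 R 2, but not 1 R 2.

No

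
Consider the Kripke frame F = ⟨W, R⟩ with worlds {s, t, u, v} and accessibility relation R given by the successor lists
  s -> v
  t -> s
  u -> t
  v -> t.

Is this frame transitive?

Transitive: no — s R v and v R t, but not s R t.

No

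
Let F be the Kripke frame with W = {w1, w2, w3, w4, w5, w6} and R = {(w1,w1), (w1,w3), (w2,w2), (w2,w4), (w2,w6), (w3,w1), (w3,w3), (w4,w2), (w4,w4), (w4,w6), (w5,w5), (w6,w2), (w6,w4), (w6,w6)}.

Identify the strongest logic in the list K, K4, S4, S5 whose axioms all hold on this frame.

S5

Transitive (axiom 4): yes — every two-step R-path is closed by a direct edge.
Reflexive (axiom T): yes — every world is R-related to itself.
Euclidean (axiom 5): yes — any two successors of a common world are R-related.
So F validates K, K4, S4, S5. The strongest is S5.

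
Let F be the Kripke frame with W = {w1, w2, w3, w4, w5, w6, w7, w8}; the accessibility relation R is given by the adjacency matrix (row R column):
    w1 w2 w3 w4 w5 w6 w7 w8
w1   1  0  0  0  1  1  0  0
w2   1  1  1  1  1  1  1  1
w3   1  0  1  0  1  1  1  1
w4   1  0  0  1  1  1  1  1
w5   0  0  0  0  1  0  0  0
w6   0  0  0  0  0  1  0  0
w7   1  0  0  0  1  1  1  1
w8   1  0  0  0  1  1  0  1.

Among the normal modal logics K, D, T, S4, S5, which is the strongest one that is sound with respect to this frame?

S4

Serial (axiom D): yes — every world has a successor (e.g. w1 R w1).
Reflexive (axiom T): yes — every world is R-related to itself.
Transitive (axiom 4): yes — every two-step R-path is closed by a direct edge.
Euclidean (axiom 5): no — w1 R w5 and w1 R w6, but not w5 R w6.
So F validates K, D, T, S4; S5 would additionally require R to be Euclidean. The strongest is S4.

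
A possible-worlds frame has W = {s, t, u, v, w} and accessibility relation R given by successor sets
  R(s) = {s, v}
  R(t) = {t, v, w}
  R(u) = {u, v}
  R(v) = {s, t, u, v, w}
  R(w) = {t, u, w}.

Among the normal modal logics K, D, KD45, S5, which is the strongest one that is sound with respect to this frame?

D

Serial (axiom D): yes — every world has a successor (e.g. s R s).
Euclidean (axiom 5): no — t R w and t R v, but not w R v.
Transitive (axiom 4): no — s R v and v R t, but not s R t.
Reflexive (axiom T): yes — every world is R-related to itself.
So F validates K, D; KD45 would additionally require R to be Euclidean and transitive. The strongest is D.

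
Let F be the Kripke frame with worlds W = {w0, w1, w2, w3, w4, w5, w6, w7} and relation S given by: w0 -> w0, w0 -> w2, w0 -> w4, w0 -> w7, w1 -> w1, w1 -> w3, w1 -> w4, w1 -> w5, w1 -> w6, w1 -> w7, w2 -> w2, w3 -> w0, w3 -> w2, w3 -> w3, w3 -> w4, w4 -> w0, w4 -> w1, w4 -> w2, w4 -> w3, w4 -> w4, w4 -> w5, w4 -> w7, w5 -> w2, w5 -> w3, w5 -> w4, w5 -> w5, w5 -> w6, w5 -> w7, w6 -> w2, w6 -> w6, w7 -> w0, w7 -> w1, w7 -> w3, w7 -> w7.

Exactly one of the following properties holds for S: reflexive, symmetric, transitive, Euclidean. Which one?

Reflexive: yes — every world is S-related to itself.
Symmetric: no — w0 S w2 but not w2 S w0.
Transitive: no — w0 S w4 and w4 S w1, but not w0 S w1.
Euclidean: no — w0 S w2 and w0 S w4, but not w2 S w4.
Only reflexive holds.

reflexive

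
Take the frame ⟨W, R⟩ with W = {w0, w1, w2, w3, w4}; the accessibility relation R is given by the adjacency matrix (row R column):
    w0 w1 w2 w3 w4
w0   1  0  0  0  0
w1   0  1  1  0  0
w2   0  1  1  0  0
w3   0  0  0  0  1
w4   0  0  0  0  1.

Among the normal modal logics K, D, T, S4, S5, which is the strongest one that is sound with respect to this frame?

Serial (axiom D): yes — every world has a successor (e.g. w0 R w0).
Reflexive (axiom T): no — w3 is not related to itself.
Transitive (axiom 4): yes — every two-step R-path is closed by a direct edge.
Euclidean (axiom 5): yes — any two successors of a common world are R-related.
So F validates K, D; T would additionally require R to be reflexive. The strongest is D.

D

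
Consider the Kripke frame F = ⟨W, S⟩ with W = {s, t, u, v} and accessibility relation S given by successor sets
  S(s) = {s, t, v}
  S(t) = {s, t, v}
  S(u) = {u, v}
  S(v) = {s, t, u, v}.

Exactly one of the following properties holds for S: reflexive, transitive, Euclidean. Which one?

Reflexive: yes — every world is S-related to itself.
Transitive: no — s S v and v S u, but not s S u.
Euclidean: no — v S s and v S u, but not s S u.
Only reflexive holds.

reflexive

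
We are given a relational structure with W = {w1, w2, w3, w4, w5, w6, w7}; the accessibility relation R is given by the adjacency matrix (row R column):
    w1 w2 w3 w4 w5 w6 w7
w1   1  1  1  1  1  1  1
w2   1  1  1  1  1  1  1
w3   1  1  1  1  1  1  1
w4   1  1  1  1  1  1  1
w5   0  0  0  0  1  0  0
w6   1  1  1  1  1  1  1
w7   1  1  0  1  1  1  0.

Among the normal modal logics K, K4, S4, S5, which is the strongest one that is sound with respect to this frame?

K

Transitive (axiom 4): no — w7 R w1 and w1 R w3, but not w7 R w3.
Reflexive (axiom T): no — w7 is not related to itself.
Euclidean (axiom 5): no — w1 R w5 and w1 R w2, but not w5 R w2.
So F validates K; K4 would additionally require R to be transitive. The strongest is K.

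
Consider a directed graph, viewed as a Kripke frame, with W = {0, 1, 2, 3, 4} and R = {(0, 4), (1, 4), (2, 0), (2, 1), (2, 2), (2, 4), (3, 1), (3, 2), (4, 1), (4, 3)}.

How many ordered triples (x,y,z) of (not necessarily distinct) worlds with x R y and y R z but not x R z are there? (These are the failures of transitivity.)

Enumerating: (0,4,1), (0,4,3), (1,4,1), (1,4,3), (2,4,3), (3,1,4), (3,2,0), (3,2,4), (4,1,4), (4,3,2).

10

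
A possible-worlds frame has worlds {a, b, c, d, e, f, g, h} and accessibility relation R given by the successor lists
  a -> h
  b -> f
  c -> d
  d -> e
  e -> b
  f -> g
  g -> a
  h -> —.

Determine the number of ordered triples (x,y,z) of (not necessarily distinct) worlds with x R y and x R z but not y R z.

Enumerating: (a,h,h), (b,f,f), (c,d,d), (d,e,e), (e,b,b), (f,g,g), (g,a,a).

7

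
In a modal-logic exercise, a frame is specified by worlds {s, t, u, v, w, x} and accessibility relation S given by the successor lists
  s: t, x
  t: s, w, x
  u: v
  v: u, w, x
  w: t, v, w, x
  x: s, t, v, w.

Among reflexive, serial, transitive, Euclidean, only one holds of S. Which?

serial

Reflexive: no — s is not related to itself.
Serial: yes — every world has a successor (e.g. s S t).
Transitive: no — s S t and t S w, but not s S w.
Euclidean: no — t S s and t S w, but not s S w.
Only serial holds.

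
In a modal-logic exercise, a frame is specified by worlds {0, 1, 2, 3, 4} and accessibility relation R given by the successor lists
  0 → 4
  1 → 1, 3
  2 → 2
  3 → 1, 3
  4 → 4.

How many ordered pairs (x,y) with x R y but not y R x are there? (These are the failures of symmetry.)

Enumerating: (0,4).

1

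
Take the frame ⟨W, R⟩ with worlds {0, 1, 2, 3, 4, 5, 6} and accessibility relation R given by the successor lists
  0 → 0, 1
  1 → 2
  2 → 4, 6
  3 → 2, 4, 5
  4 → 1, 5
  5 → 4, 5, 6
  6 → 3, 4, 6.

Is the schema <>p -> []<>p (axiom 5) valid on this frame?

By correspondence theory, 5 is valid on a frame iff R is Euclidean.
Euclidean: no — 2 R 4 and 2 R 6, but not 4 R 6.

No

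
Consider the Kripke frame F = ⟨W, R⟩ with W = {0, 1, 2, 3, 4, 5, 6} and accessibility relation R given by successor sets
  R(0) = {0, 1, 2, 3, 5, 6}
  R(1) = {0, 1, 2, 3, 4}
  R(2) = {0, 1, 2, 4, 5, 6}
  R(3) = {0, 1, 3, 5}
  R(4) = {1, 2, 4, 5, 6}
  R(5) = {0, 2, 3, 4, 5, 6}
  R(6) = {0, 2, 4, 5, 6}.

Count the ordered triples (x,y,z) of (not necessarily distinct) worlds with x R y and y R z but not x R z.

Enumerating: (0,1,4), (0,2,4), (0,5,4), (0,6,4), (1,0,5), (1,0,6), (1,2,5), (1,2,6), (1,3,5), (1,4,5), (1,4,6), (2,0,3), … and 24 more.
Total: 36.

36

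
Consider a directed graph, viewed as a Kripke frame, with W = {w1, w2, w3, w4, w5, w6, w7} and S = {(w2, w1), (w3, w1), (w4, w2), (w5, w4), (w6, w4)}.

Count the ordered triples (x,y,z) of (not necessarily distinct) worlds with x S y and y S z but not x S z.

Enumerating: (w4,w2,w1), (w5,w4,w2), (w6,w4,w2).

3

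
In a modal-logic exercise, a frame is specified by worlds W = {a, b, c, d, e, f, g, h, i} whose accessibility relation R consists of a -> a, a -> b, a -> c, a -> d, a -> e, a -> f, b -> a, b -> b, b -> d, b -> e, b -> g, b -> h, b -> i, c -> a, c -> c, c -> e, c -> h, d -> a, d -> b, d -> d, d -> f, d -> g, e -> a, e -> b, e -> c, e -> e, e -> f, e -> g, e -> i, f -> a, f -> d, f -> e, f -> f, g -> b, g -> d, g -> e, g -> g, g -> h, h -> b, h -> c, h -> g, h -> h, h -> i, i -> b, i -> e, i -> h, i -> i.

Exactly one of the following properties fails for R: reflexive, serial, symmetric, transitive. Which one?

Reflexive: yes — every world is R-related to itself.
Serial: yes — every world has a successor (e.g. a R a).
Symmetric: yes — every pair in R has its reverse in R.
Transitive: no — a R b and b R g, but not a R g.
Only transitive fails.

transitive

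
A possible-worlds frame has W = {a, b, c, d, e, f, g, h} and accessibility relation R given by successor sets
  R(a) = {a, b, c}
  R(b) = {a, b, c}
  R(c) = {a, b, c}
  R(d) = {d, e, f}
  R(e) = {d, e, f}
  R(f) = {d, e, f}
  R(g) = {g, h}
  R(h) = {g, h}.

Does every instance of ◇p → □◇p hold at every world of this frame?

Axiom 5 corresponds to the accessibility relation being Euclidean.
Euclidean: yes — any two successors of a common world are R-related.

Yes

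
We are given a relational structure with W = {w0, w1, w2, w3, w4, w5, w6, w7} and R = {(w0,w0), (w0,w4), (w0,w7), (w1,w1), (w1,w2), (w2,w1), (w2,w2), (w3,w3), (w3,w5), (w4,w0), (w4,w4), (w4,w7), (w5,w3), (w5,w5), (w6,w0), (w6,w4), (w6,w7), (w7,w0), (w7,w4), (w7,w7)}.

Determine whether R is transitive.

Transitive: yes — every two-step R-path is closed by a direct edge.

Yes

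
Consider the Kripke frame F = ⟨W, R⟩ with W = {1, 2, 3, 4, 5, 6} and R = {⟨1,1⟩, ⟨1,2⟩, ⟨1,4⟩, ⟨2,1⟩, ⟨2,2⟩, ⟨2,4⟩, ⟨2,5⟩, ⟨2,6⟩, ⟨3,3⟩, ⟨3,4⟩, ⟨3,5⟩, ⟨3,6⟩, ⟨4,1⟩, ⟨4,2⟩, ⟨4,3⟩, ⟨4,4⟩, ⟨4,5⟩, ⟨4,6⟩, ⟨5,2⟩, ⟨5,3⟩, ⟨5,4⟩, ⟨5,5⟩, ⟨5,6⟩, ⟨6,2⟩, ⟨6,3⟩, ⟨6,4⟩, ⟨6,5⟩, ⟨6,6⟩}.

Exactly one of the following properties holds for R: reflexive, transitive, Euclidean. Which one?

reflexive

Reflexive: yes — every world is R-related to itself.
Transitive: no — 1 R 2 and 2 R 5, but not 1 R 5.
Euclidean: no — 2 R 1 and 2 R 5, but not 1 R 5.
Only reflexive holds.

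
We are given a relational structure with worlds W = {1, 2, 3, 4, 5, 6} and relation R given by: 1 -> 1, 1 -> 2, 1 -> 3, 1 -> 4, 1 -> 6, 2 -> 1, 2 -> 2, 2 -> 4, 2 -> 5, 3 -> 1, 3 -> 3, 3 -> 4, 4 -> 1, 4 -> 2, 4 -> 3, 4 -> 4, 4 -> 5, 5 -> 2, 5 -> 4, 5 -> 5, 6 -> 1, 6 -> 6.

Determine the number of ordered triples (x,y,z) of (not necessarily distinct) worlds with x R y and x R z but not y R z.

Enumerating: (1,2,3), (1,2,6), (1,3,2), (1,3,6), (1,4,6), (1,6,2), (1,6,3), (1,6,4), (2,1,5), (2,5,1), (4,1,5), (4,2,3), (4,3,2), (4,3,5), (4,5,1), (4,5,3).

16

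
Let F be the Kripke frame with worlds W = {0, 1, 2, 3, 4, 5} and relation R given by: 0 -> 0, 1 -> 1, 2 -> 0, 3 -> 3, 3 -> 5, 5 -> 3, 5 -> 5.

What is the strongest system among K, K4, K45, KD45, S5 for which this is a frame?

K45

Transitive (axiom 4): yes — every two-step R-path is closed by a direct edge.
Euclidean (axiom 5): yes — any two successors of a common world are R-related.
Serial (axiom D): no — 4 has no R-successor.
Reflexive (axiom T): no — 2 is not related to itself.
So F validates K, K4, K45; KD45 would additionally require R to be serial. The strongest is K45.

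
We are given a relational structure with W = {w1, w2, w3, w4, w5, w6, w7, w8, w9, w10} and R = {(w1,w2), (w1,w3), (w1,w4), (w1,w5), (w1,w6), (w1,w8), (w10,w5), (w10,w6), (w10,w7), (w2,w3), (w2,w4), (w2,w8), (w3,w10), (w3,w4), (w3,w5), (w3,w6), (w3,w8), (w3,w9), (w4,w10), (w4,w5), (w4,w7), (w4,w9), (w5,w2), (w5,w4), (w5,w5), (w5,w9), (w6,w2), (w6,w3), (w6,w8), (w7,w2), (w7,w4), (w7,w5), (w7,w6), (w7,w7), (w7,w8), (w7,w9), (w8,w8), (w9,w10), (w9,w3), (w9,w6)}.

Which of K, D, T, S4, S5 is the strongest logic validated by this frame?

Serial (axiom D): yes — every world has a successor (e.g. w1 R w2).
Reflexive (axiom T): no — w1 is not related to itself.
Transitive (axiom 4): no — w1 R w3 and w3 R w10, but not w1 R w10.
Euclidean (axiom 5): no — w1 R w2 and w1 R w5, but not w2 R w5.
So F validates K, D; T would additionally require R to be reflexive. The strongest is D.

D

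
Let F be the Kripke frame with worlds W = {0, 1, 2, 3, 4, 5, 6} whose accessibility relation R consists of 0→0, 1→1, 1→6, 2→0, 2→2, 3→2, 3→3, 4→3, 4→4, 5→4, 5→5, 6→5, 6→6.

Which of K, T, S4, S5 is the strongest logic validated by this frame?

Reflexive (axiom T): yes — every world is R-related to itself.
Transitive (axiom 4): no — 1 R 6 and 6 R 5, but not 1 R 5.
Euclidean (axiom 5): no — 1 R 6 and 1 R 1, but not 6 R 1.
So F validates K, T; S4 would additionally require R to be transitive. The strongest is T.

T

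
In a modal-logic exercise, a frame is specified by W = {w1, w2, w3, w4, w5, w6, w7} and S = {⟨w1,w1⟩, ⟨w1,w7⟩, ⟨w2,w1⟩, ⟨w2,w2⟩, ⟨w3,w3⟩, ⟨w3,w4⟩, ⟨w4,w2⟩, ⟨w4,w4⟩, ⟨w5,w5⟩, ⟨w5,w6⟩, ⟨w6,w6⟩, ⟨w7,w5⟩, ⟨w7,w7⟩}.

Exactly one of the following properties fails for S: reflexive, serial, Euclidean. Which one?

Euclidean

Reflexive: yes — every world is S-related to itself.
Serial: yes — every world has a successor (e.g. w1 S w1).
Euclidean: no — w1 S w7 and w1 S w1, but not w7 S w1.
Only Euclidean fails.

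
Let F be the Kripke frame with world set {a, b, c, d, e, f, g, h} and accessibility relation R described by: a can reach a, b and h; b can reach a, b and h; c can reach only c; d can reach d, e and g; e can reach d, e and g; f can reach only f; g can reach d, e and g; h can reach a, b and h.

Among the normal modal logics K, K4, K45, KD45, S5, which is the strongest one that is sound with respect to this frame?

S5

Transitive (axiom 4): yes — every two-step R-path is closed by a direct edge.
Euclidean (axiom 5): yes — any two successors of a common world are R-related.
Serial (axiom D): yes — every world has a successor (e.g. a R a).
Reflexive (axiom T): yes — every world is R-related to itself.
So F validates K, K4, K45, KD45, S5. The strongest is S5.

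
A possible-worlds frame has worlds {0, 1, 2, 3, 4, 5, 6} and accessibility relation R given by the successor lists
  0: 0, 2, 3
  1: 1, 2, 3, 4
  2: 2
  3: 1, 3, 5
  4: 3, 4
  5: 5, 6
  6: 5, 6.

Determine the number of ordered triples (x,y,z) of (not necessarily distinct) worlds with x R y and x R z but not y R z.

Enumerating: (0,2,0), (0,2,3), (0,3,0), (0,3,2), (1,2,1), (1,2,3), (1,2,4), (1,3,2), (1,3,4), (1,4,1), (1,4,2), (3,1,5), (3,5,1), (3,5,3), (4,3,4).

15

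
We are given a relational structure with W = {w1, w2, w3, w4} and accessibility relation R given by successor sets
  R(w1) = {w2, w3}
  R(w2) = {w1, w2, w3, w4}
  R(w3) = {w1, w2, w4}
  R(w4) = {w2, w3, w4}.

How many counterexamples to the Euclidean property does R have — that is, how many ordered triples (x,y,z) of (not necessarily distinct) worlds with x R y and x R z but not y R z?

9

Enumerating: (w1,w3,w3), (w2,w1,w1), (w2,w1,w4), (w2,w3,w3), (w2,w4,w1), (w3,w1,w1), (w3,w1,w4), (w3,w4,w1), (w4,w3,w3).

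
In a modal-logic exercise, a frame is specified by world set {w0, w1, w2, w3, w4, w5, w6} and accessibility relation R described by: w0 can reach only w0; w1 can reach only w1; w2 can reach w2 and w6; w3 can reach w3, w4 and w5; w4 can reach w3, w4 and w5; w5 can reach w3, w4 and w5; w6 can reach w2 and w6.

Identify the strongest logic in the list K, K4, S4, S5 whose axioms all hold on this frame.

Transitive (axiom 4): yes — every two-step R-path is closed by a direct edge.
Reflexive (axiom T): yes — every world is R-related to itself.
Euclidean (axiom 5): yes — any two successors of a common world are R-related.
So F validates K, K4, S4, S5. The strongest is S5.

S5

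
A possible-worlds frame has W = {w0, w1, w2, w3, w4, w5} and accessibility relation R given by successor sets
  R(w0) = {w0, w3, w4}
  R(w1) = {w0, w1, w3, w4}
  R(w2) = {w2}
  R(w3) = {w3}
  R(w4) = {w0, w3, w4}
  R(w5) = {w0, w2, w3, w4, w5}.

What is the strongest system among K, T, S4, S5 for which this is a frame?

Reflexive (axiom T): yes — every world is R-related to itself.
Transitive (axiom 4): yes — every two-step R-path is closed by a direct edge.
Euclidean (axiom 5): no — w0 R w3 and w0 R w4, but not w3 R w4.
So F validates K, T, S4; S5 would additionally require R to be Euclidean. The strongest is S4.

S4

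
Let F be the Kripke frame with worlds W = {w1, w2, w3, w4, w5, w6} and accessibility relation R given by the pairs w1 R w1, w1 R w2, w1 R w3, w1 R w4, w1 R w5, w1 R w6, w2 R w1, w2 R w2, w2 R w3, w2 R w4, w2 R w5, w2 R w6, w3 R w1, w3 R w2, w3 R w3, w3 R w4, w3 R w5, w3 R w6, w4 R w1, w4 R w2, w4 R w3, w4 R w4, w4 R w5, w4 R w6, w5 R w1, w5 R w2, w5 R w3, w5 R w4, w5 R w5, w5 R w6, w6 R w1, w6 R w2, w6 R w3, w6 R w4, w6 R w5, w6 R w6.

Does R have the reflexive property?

Reflexive: yes — every world is R-related to itself.

Yes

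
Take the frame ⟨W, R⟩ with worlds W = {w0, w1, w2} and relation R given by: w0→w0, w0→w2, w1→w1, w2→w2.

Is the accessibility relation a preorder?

Reflexive: yes — every world is R-related to itself.
Transitive: yes — every two-step R-path is closed by a direct edge.
So R is a preorder.

Yes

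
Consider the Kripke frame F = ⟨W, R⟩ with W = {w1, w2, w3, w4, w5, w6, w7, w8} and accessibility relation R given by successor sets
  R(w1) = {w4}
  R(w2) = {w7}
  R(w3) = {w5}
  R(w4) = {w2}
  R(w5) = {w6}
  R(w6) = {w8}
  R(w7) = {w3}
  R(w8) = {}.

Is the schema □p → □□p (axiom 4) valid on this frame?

Axiom 4 corresponds to the accessibility relation being transitive.
Transitive: no — w1 R w4 and w4 R w2, but not w1 R w2.

No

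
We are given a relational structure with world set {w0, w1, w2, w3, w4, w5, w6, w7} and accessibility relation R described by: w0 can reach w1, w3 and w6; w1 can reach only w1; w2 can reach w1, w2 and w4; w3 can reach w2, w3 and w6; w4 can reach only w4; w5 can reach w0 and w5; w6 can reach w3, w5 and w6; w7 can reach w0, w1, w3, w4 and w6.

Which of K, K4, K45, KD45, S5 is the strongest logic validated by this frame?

Transitive (axiom 4): no — w0 R w3 and w3 R w2, but not w0 R w2.
Euclidean (axiom 5): no — w0 R w1 and w0 R w3, but not w1 R w3.
Serial (axiom D): yes — every world has a successor (e.g. w0 R w1).
Reflexive (axiom T): no — w0 is not related to itself.
So F validates K; K4 would additionally require R to be transitive. The strongest is K.

K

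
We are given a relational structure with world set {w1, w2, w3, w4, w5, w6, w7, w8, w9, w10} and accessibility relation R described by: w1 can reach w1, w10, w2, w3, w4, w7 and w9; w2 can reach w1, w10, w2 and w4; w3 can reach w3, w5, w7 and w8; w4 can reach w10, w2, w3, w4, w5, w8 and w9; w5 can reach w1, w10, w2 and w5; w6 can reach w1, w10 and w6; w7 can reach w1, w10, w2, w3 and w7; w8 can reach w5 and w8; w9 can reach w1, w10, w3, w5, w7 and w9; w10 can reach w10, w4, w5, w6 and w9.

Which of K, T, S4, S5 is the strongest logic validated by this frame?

T

Reflexive (axiom T): yes — every world is R-related to itself.
Transitive (axiom 4): no — w1 R w10 and w10 R w5, but not w1 R w5.
Euclidean (axiom 5): no — w1 R w10 and w1 R w2, but not w10 R w2.
So F validates K, T; S4 would additionally require R to be transitive. The strongest is T.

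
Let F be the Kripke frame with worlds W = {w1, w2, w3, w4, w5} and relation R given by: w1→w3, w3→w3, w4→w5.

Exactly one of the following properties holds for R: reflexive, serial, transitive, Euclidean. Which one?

transitive

Reflexive: no — w1 is not related to itself.
Serial: no — w2 has no R-successor.
Transitive: yes — every two-step R-path is closed by a direct edge.
Euclidean: no — w4 R w5 and w4 R w5, but not w5 R w5.
Only transitive holds.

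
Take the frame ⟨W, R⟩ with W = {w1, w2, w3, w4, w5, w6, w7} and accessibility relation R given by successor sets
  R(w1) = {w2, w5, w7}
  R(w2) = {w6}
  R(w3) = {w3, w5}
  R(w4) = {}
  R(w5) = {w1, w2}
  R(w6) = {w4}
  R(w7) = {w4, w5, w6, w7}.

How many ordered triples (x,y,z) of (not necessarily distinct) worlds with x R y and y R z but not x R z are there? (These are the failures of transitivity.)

12

Enumerating: (w1,w2,w6), (w1,w5,w1), (w1,w7,w4), (w1,w7,w6), (w2,w6,w4), (w3,w5,w1), (w3,w5,w2), (w5,w1,w5), (w5,w1,w7), (w5,w2,w6), (w7,w5,w1), (w7,w5,w2).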